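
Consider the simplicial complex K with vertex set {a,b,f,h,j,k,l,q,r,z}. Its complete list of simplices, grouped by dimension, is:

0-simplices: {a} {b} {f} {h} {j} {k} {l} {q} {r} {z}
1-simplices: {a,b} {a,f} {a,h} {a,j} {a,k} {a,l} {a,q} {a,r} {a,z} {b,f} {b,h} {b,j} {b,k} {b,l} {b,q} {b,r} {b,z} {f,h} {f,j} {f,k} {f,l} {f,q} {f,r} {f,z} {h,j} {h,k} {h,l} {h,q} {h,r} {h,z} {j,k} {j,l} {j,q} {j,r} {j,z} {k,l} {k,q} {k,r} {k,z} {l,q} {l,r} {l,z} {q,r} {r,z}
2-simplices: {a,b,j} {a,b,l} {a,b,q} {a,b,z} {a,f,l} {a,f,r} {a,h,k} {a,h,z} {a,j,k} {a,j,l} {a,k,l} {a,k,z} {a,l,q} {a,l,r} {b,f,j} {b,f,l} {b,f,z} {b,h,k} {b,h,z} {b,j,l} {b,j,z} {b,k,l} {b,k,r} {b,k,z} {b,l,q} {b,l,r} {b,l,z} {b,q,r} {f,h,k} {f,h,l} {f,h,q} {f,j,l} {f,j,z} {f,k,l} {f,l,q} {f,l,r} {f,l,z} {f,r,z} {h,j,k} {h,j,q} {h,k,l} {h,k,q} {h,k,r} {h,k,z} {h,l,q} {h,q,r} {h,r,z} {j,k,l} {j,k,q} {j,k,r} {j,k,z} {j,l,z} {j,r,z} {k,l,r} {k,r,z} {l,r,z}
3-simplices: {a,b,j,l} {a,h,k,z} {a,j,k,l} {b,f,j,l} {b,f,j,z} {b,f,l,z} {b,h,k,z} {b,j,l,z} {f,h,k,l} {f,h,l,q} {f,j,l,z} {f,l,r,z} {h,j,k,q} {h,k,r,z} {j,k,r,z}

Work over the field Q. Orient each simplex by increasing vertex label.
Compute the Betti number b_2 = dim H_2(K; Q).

n_0=10 n_1=44 n_2=56 n_3=15  [Q]
∂1: piv[ab,af,ah,aj,ak,al,aq,ar,az] rk=9  ker:bf,bh,bj,bk,bl,bq,br,bz,fh,fj,fk,fl,fq,fr,fz,hj,hk,hl,hq,hr,hz,jk,jl,jq,jr,jz,kl,kq,kr,kz,lq,lr,lz,qr,rz
∂2: piv[abj,abl,abq,abz,afl,afr,ahk,ahz,ajk,ajl,akl,akz,alq,alr,bfj,bfl,bfz,bhk,bhz,bjz,bkr,blr,blz,bqr,fhk,fhl,fhq,fkl,flq,frz,hjk,hjq,hkq,hkr,jkr] rk=35  ker:bjl,bkl,bkz,blq,fjl,fjz,flr,flz,hkl,hkz,hlq,hqr,hrz,jkl,jkq,jkz,jlz,jrz,klr,krz,lrz
∂3: piv[abjl,ahkz,ajkl,bfjl,bfjz,bflz,bhkz,bjlz,fhkl,fhlq,flrz,hjkq,hkrz,jkrz] rk=14  ker:fjlz
b_2=(56−35)−14=7

b_2=7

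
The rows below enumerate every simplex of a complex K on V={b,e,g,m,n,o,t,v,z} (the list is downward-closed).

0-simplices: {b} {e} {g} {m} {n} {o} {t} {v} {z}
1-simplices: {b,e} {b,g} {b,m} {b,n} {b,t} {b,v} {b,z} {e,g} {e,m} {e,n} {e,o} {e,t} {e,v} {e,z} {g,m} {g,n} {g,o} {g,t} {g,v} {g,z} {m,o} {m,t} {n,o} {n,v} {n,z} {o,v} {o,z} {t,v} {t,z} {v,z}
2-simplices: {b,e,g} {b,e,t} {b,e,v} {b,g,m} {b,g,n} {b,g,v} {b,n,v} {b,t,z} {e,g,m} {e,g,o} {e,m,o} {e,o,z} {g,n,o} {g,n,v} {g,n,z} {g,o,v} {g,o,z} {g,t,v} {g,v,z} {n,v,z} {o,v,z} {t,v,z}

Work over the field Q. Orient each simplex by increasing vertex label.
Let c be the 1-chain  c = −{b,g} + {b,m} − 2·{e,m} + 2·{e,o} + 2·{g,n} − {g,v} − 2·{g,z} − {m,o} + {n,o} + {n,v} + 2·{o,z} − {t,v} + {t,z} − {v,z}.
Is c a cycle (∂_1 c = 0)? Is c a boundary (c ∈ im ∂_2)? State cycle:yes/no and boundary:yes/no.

n_0=9 n_1=30 n_2=22  [Q]
∂1: piv[be,bg,bm,bn,bt,bv,bz,eo] rk=8  ker:eg,em,en,et,ev,ez,gm,gn,go,gt,gv,gz,mo,mt,no,nv,nz,ov,oz,tv,tz,vz
∂2: piv[beg,bet,bev,bgm,bgn,bgv,bnv,btz,egm,ego,emo,eoz,gno,gnz,gov,goz,gtv,gvz,tvz] rk=19  ker:gnv,nvz,ovz
∂1c = 0
c vs im∂2: reduces to 0 ⇒ boundary

cycle:yes boundary:yes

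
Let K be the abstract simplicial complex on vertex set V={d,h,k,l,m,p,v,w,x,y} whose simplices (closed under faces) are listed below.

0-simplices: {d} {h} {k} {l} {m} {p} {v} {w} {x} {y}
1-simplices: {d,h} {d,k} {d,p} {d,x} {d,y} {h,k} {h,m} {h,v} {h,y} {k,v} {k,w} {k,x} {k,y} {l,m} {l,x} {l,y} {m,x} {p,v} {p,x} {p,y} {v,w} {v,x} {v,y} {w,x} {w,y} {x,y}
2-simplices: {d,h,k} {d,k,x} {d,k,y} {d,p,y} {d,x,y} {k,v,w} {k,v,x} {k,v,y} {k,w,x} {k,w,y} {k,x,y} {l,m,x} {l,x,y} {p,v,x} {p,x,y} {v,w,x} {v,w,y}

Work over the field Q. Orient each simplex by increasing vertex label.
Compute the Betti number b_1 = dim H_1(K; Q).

n_0=10 n_1=26 n_2=17  [Q]
∂1: piv[dh,dk,dp,dx,dy,hm,hv,kw,lm] rk=9  ker:hk,hy,kv,kx,ky,lx,ly,mx,pv,px,py,vw,vx,vy,wx,wy,xy
∂2: piv[dhk,dkx,dky,dpy,dxy,kvw,kvx,kvy,kwx,kwy,lmx,lxy,pvx,pxy] rk=14  ker:kxy,vwx,vwy
b_1=(26−9)−14=3

b_1=3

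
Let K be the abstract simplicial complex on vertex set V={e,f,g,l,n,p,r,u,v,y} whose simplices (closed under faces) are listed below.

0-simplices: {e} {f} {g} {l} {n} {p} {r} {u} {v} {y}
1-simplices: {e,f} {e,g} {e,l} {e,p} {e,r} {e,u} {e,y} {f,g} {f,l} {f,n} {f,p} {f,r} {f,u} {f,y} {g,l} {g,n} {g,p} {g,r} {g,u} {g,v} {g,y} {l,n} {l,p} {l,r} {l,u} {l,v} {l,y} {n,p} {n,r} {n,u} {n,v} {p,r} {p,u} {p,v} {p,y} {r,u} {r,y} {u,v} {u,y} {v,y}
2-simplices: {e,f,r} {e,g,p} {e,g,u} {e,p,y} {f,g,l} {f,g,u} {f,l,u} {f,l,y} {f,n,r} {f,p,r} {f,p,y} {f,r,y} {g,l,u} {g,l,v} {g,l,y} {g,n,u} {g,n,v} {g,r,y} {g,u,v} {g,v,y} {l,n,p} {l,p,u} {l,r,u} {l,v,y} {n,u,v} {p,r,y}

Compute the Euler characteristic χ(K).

χ(K)=-4

n_0=10 n_1=40 n_2=26
χ=+10−40+26=-4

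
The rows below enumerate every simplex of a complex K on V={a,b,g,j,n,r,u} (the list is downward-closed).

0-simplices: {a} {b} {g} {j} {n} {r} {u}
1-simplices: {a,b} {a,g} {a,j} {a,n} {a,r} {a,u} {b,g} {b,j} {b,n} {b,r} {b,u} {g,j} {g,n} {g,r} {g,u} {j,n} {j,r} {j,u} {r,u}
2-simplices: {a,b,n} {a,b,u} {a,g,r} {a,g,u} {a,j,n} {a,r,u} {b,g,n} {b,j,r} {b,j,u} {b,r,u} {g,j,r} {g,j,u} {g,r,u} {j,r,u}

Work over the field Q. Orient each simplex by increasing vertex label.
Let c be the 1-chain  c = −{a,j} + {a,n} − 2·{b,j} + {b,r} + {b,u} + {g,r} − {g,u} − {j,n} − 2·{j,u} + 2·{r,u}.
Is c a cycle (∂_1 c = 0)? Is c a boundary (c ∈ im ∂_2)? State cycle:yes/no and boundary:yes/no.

n_0=7 n_1=19 n_2=14  [Q]
∂1: piv[ab,ag,aj,an,ar,au] rk=6  ker:bg,bj,bn,br,bu,gj,gn,gr,gu,jn,jr,ju,ru
∂2: piv[abn,abu,agr,agu,ajn,aru,bgn,bjr,bju,bru,gjr] rk=11  ker:gju,gru,jru
∂1c = 0
c vs im∂2: reduces to 0 ⇒ boundary

cycle:yes boundary:yes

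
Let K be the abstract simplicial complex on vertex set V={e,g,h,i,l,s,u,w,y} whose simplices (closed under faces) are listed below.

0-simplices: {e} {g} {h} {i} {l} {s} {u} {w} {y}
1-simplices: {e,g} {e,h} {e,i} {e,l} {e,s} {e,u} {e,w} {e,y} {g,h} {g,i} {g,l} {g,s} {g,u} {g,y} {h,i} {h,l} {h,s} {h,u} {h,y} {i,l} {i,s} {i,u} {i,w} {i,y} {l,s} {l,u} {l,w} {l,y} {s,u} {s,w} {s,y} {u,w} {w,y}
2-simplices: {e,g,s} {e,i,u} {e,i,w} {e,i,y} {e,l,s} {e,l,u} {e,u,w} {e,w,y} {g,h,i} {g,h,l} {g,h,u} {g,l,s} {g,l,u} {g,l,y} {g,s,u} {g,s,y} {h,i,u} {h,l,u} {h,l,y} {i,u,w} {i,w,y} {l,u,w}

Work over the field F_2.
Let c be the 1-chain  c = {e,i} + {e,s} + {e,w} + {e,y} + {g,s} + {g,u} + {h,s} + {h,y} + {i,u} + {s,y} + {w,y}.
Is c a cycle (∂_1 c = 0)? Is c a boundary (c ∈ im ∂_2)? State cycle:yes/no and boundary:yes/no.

cycle:yes boundary:no

n_0=9 n_1=33 n_2=22  [Z2]
∂1: piv[eg,eh,ei,el,es,eu,ew,ey] rk=8  ker:gh,gi,gl,gs,gu,gy,hi,hl,hs,hu,hy,il,is,iu,iw,iy,ls,lu,lw,ly,su,sw,sy,uw,wy
∂2: piv[egs,eiu,eiw,eiy,els,elu,euw,ewy,ghi,ghl,ghu,gls,glu,gly,gsu,gsy,hiu,hly,luw] rk=19  ker:hlu,iuw,iwy
∂1c = 0
c vs im∂2: residual ≠ 0 ⇒ not boundary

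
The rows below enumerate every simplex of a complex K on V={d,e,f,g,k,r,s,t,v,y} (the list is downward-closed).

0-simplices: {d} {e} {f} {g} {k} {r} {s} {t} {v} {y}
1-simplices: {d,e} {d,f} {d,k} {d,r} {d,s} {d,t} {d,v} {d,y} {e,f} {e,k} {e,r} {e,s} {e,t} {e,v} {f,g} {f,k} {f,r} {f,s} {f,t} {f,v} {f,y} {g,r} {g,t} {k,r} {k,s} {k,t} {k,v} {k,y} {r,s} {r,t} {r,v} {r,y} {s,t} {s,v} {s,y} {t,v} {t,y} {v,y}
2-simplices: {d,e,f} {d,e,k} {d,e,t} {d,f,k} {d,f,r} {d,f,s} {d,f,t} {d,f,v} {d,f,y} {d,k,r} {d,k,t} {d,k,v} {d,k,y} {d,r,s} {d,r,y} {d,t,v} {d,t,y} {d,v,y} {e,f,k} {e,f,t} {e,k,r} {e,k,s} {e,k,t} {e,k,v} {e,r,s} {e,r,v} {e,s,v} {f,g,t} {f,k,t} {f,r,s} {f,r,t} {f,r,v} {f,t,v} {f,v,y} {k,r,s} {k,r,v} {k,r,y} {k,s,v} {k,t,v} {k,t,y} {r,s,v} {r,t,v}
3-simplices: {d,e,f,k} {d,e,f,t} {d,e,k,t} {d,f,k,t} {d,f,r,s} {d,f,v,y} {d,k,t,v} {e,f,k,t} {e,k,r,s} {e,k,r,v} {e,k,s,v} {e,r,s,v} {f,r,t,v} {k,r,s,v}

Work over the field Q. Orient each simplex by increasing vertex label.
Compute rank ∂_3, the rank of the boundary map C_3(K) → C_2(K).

rank∂_3=12

n_0=10 n_1=38 n_2=42 n_3=14  [Q]
∂1: piv[de,df,dk,dr,ds,dt,dv,dy,fg] rk=9  ker:ef,ek,er,es,et,ev,fk,fr,fs,ft,fv,fy,gr,gt,kr,ks,kt,kv,ky,rs,rt,rv,ry,st,sv,sy,tv,ty,vy
∂2: piv[def,dek,det,dfk,dfr,dfs,dft,dfv,dfy,dkr,dkt,dkv,dky,drs,dry,dtv,dty,dvy,ekr,eks,ekv,ers,erv,esv,fgt,frt] rk=26  ker:efk,eft,ekt,fkt,frs,frv,ftv,fvy,krs,krv,kry,ksv,ktv,kty,rsv,rtv
∂3: piv[defk,deft,dekt,dfkt,dfrs,dfvy,dktv,ekrs,ekrv,eksv,ersv,frtv] rk=12  ker:efkt,krsv
rk∂_3=12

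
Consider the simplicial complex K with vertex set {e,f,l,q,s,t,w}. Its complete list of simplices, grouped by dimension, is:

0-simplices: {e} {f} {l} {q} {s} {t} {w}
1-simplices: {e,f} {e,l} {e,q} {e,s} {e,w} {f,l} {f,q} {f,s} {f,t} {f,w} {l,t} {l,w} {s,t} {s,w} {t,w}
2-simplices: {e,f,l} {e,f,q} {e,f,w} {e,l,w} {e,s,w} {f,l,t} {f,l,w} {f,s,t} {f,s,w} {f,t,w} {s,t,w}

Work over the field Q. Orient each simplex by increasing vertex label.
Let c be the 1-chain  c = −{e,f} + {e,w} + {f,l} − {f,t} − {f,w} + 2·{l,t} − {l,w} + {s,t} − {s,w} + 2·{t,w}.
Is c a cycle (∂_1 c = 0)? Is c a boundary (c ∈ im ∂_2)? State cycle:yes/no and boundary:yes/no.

cycle:yes boundary:yes

n_0=7 n_1=15 n_2=11  [Q]
∂1: piv[ef,el,eq,es,ew,ft] rk=6  ker:fl,fq,fs,fw,lt,lw,st,sw,tw
∂2: piv[efl,efq,efw,elw,esw,flt,fst,fsw,ftw] rk=9  ker:flw,stw
∂1c = 0
c vs im∂2: reduces to 0 ⇒ boundary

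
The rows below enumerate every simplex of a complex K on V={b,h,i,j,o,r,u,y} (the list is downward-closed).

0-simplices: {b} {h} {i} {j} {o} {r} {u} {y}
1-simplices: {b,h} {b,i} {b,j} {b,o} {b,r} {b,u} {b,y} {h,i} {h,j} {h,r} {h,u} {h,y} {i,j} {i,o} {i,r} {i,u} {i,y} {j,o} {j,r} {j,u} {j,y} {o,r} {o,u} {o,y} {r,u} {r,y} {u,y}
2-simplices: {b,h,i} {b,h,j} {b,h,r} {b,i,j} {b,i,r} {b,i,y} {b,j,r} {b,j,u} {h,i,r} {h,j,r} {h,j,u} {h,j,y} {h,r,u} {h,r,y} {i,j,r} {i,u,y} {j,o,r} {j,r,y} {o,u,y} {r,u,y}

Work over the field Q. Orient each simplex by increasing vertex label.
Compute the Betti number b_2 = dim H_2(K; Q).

b_2=4

n_0=8 n_1=27 n_2=20  [Q]
∂1: piv[bh,bi,bj,bo,br,bu,by] rk=7  ker:hi,hj,hr,hu,hy,ij,io,ir,iu,iy,jo,jr,ju,jy,or,ou,oy,ru,ry,uy
∂2: piv[bhi,bhj,bhr,bij,bir,biy,bjr,bju,hju,hjy,hru,hry,iuy,jor,ouy,ruy] rk=16  ker:hir,hjr,ijr,jry
b_2=(20−16)−0=4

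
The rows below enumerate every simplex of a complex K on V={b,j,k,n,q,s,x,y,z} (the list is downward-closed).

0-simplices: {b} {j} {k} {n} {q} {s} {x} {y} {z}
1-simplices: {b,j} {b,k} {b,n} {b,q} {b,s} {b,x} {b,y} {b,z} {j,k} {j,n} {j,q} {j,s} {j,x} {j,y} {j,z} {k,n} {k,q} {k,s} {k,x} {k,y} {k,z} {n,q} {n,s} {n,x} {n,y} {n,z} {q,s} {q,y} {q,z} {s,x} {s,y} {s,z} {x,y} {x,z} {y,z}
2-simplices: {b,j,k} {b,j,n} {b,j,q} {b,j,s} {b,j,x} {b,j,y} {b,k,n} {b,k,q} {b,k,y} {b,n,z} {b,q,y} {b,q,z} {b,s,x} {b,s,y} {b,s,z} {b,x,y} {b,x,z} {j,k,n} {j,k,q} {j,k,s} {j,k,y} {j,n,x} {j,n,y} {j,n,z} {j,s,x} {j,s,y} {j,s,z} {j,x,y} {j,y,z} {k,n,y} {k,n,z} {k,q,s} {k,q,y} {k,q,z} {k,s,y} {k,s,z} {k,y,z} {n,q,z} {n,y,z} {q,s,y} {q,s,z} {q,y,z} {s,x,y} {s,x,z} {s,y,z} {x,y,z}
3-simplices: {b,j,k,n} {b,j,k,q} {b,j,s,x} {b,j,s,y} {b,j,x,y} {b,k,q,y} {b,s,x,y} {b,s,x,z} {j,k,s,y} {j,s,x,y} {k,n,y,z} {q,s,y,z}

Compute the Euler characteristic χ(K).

n_0=9 n_1=35 n_2=46 n_3=12
χ=+9−35+46−12=8

χ(K)=8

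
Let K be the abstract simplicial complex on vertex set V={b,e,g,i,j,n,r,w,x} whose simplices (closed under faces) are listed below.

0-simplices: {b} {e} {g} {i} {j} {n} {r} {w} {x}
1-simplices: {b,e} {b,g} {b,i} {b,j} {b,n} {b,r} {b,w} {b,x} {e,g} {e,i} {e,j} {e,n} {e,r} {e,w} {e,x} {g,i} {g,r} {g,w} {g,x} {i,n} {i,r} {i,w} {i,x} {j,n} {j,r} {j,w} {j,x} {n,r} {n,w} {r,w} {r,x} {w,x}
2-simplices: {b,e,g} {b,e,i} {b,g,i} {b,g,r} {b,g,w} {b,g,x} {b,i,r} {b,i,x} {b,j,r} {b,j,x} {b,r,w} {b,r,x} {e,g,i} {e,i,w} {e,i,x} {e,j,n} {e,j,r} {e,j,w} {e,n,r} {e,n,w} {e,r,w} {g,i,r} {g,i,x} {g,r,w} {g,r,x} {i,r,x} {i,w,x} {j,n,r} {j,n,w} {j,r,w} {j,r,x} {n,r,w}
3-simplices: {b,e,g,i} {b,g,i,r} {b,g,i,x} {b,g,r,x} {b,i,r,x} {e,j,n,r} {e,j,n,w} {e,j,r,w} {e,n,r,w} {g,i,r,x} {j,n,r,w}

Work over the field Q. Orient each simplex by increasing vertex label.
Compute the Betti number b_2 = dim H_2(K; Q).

n_0=9 n_1=32 n_2=32 n_3=11  [Q]
∂1: piv[be,bg,bi,bj,bn,br,bw,bx] rk=8  ker:eg,ei,ej,en,er,ew,ex,gi,gr,gw,gx,in,ir,iw,ix,jn,jr,jw,jx,nr,nw,rw,rx,wx
∂2: piv[beg,bei,bgi,bgr,bgw,bgx,bir,bix,bjr,bjx,brw,brx,eiw,eix,ejn,ejr,ejw,enr,enw,erw,iwx] rk=21  ker:egi,gir,gix,grw,grx,irx,jnr,jnw,jrw,jrx,nrw
∂3: piv[begi,bgir,bgix,bgrx,birx,ejnr,ejnw,ejrw,enrw] rk=9  ker:girx,jnrw
b_2=(32−21)−9=2

b_2=2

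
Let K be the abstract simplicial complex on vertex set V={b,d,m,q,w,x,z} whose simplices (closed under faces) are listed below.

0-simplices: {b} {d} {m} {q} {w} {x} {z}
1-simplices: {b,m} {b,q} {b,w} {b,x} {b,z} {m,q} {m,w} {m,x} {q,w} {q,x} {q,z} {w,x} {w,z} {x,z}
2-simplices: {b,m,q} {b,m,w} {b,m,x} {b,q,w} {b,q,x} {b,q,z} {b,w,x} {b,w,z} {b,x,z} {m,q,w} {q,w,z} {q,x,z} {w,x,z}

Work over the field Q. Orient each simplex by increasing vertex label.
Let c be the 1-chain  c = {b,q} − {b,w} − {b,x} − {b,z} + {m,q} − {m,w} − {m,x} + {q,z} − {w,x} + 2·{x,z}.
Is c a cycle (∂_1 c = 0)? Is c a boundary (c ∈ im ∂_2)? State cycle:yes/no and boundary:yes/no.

n_0=7 n_1=14 n_2=13  [Q]
∂1: piv[bm,bq,bw,bx,bz] rk=5  ker:mq,mw,mx,qw,qx,qz,wx,wz,xz
∂2: piv[bmq,bmw,bmx,bqw,bqx,bqz,bwx,bwz,bxz] rk=9  ker:mqw,qwz,qxz,wxz
∂1c = 2·{b} + {m} + {q} − {w} − 5·{x} + 2·{z}

cycle:no boundary:no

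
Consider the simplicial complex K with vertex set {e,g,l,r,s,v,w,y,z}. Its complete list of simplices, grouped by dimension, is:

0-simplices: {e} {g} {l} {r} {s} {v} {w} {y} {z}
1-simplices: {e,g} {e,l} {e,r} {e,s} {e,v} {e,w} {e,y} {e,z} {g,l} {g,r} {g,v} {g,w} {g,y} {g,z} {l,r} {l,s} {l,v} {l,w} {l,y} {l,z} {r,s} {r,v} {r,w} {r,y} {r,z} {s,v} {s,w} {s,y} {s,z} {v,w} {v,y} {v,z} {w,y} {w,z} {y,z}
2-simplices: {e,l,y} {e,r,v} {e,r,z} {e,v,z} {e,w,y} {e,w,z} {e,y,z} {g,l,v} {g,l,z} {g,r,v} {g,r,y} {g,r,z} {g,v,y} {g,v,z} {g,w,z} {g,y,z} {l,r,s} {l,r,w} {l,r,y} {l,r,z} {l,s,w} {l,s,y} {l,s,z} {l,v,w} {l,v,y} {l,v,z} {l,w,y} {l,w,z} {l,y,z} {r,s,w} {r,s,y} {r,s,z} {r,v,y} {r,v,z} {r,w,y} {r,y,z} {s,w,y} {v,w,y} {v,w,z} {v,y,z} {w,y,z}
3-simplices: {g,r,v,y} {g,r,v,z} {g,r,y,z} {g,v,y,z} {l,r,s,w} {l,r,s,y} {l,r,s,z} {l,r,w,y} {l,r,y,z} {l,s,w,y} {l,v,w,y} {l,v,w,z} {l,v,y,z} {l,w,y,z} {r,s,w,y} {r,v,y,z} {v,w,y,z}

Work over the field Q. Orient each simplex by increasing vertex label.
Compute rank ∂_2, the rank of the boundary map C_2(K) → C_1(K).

rank∂_2=24

n_0=9 n_1=35 n_2=41 n_3=17  [Q]
∂1: piv[eg,el,er,es,ev,ew,ey,ez] rk=8  ker:gl,gr,gv,gw,gy,gz,lr,ls,lv,lw,ly,lz,rs,rv,rw,ry,rz,sv,sw,sy,sz,vw,vy,vz,wy,wz,yz
∂2: piv[ely,erv,erz,evz,ewy,ewz,eyz,glv,glz,grv,gry,grz,gvy,gwz,gyz,lrs,lrw,lry,lrz,lsw,lsy,lsz,lvw,lwy] rk=24  ker:gvz,lvy,lvz,lwz,lyz,rsw,rsy,rsz,rvy,rvz,rwy,ryz,swy,vwy,vwz,vyz,wyz
∂3: piv[grvy,grvz,gryz,gvyz,lrsw,lrsy,lrsz,lrwy,lryz,lswy,lvwy,lvwz,lvyz,lwyz] rk=14  ker:rswy,rvyz,vwyz
rk∂_2=24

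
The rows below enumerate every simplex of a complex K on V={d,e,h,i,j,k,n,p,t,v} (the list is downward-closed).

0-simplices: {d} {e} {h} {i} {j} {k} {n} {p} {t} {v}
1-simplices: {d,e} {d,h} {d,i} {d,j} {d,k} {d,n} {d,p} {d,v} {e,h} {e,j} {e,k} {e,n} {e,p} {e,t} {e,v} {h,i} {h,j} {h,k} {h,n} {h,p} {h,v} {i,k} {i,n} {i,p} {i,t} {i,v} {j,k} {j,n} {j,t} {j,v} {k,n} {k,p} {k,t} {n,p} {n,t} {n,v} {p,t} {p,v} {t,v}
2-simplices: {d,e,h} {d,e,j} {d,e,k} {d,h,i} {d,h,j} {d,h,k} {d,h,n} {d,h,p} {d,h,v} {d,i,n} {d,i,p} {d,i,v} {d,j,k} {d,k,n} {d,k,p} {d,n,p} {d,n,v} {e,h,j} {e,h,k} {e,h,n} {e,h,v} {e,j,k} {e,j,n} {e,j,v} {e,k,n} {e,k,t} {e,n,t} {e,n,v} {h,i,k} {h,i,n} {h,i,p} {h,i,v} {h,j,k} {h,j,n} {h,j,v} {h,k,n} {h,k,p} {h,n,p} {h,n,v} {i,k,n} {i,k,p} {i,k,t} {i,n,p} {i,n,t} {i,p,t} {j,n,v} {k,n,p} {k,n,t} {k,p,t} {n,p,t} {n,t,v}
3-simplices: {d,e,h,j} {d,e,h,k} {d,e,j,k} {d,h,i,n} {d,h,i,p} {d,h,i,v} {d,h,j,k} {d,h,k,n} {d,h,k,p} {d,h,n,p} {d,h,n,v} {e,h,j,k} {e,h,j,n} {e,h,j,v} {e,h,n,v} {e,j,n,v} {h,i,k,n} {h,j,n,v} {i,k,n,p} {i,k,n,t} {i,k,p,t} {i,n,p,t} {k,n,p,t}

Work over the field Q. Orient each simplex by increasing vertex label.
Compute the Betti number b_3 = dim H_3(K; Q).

b_3=3

n_0=10 n_1=39 n_2=51 n_3=23  [Q]
∂1: piv[de,dh,di,dj,dk,dn,dp,dv,et] rk=9  ker:eh,ej,ek,en,ep,ev,hi,hj,hk,hn,hp,hv,ik,in,ip,it,iv,jk,jn,jt,jv,kn,kp,kt,np,nt,nv,pt,pv,tv
∂2: piv[deh,dej,dek,dhi,dhj,dhk,dhn,dhp,dhv,din,dip,div,djk,dkn,dkp,dnp,dnv,ehn,ehv,ejn,ejv,ekt,ent,hik,ikt,ipt,ntv] rk=27  ker:ehj,ehk,ejk,ekn,env,hin,hip,hiv,hjk,hjn,hjv,hkn,hkp,hnp,hnv,ikn,ikp,inp,int,jnv,knp,knt,kpt,npt
∂3: piv[dehj,dehk,dejk,dhin,dhip,dhiv,dhjk,dhkn,dhkp,dhnp,dhnv,ehjn,ehjv,ehnv,ejnv,hikn,iknp,iknt,ikpt,inpt] rk=20  ker:ehjk,hjnv,knpt
b_3=(23−20)−0=3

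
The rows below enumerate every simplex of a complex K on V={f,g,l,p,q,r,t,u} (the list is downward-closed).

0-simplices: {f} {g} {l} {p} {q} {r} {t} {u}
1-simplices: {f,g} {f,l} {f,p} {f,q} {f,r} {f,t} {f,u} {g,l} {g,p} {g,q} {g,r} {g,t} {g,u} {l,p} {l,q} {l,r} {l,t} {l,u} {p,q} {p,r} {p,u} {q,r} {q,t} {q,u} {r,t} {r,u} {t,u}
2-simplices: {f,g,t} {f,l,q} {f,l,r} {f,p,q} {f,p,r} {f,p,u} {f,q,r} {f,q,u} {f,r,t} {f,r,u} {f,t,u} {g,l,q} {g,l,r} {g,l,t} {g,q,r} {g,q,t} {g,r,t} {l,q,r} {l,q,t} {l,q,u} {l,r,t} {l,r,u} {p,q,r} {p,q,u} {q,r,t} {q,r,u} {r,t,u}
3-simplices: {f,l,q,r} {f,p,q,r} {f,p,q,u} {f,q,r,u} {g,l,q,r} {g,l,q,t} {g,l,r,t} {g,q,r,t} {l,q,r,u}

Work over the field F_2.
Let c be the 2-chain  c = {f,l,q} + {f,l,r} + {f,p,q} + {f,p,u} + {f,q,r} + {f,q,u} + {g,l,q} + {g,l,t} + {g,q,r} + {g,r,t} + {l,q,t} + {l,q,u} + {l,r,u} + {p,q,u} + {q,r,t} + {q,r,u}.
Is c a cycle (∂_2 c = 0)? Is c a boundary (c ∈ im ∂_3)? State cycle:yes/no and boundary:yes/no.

cycle:yes boundary:yes

n_0=8 n_1=27 n_2=27 n_3=9  [Z2]
∂1: piv[fg,fl,fp,fq,fr,ft,fu] rk=7  ker:gl,gp,gq,gr,gt,gu,lp,lq,lr,lt,lu,pq,pr,pu,qr,qt,qu,rt,ru,tu
∂2: piv[fgt,flq,flr,fpq,fpr,fpu,fqr,fqu,frt,fru,ftu,glq,glr,glt,gqt,grt,lqu] rk=17  ker:gqr,lqr,lqt,lrt,lru,pqr,pqu,qrt,qru,rtu
∂3: piv[flqr,fpqr,fpqu,fqru,glqr,glqt,glrt,gqrt,lqru] rk=9
∂2c = 0
c vs im∂3: reduces to 0 ⇒ boundary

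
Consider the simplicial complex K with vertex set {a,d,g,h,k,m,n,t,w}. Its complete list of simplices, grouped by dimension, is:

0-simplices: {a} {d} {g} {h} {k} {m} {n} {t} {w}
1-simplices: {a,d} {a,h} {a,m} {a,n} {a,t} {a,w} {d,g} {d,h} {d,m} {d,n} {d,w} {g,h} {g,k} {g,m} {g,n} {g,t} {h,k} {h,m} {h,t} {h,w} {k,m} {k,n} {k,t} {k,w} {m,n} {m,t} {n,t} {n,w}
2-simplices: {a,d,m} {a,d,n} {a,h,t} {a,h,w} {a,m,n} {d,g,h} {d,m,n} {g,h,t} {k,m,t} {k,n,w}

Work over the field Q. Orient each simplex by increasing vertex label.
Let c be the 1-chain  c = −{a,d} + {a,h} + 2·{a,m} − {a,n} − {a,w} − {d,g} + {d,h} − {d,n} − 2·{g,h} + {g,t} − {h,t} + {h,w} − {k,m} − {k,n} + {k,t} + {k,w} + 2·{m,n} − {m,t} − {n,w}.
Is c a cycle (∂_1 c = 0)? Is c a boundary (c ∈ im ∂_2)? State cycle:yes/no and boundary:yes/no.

n_0=9 n_1=28 n_2=10  [Q]
∂1: piv[ad,ah,am,an,at,aw,dg,gk] rk=8  ker:dh,dm,dn,dw,gh,gm,gn,gt,hk,hm,ht,hw,km,kn,kt,kw,mn,mt,nt,nw
∂2: piv[adm,adn,aht,ahw,amn,dgh,ght,kmt,knw] rk=9  ker:dmn
∂1c = 0
c vs im∂2: reduces to 0 ⇒ boundary

cycle:yes boundary:yes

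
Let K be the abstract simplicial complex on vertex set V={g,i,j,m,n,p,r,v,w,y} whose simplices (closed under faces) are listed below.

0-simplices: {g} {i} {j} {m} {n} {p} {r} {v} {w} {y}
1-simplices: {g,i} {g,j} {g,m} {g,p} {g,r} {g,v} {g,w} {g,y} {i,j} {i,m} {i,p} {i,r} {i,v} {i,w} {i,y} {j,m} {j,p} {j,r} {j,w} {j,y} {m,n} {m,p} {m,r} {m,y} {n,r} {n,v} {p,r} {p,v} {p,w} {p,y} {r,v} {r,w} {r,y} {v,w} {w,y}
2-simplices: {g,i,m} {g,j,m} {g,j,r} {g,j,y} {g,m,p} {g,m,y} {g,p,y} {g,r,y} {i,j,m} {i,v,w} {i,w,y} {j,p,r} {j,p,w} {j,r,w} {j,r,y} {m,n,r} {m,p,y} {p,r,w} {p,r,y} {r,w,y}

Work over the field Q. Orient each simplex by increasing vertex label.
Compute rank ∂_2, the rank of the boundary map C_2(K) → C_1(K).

n_0=10 n_1=35 n_2=20  [Q]
∂1: piv[gi,gj,gm,gp,gr,gv,gw,gy,mn] rk=9  ker:ij,im,ip,ir,iv,iw,iy,jm,jp,jr,jw,jy,mp,mr,my,nr,nv,pr,pv,pw,py,rv,rw,ry,vw,wy
∂2: piv[gim,gjm,gjr,gjy,gmp,gmy,gpy,gry,ijm,ivw,iwy,jpr,jpw,jrw,mnr,pry,rwy] rk=17  ker:jry,mpy,prw
rk∂_2=17

rank∂_2=17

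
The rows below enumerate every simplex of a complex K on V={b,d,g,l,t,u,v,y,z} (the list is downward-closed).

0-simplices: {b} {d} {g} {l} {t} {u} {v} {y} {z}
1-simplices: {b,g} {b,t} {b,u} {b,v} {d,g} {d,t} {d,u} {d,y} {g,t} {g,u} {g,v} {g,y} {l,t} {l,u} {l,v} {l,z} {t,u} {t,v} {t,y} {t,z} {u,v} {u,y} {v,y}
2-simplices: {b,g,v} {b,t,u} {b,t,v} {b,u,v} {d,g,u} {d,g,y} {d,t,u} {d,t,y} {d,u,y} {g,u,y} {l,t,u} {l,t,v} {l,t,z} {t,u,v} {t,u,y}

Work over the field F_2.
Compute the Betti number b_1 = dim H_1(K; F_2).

n_0=9 n_1=23 n_2=15  [Z2]
∂1: piv[bg,bt,bu,bv,dg,dy,lt,lz] rk=8  ker:dt,du,gt,gu,gv,gy,lu,lv,tu,tv,ty,tz,uv,uy,vy
∂2: piv[bgv,btu,btv,buv,dgu,dgy,dtu,dty,duy,ltu,ltv,ltz] rk=12  ker:guy,tuv,tuy
b_1=(23−8)−12=3

b_1=3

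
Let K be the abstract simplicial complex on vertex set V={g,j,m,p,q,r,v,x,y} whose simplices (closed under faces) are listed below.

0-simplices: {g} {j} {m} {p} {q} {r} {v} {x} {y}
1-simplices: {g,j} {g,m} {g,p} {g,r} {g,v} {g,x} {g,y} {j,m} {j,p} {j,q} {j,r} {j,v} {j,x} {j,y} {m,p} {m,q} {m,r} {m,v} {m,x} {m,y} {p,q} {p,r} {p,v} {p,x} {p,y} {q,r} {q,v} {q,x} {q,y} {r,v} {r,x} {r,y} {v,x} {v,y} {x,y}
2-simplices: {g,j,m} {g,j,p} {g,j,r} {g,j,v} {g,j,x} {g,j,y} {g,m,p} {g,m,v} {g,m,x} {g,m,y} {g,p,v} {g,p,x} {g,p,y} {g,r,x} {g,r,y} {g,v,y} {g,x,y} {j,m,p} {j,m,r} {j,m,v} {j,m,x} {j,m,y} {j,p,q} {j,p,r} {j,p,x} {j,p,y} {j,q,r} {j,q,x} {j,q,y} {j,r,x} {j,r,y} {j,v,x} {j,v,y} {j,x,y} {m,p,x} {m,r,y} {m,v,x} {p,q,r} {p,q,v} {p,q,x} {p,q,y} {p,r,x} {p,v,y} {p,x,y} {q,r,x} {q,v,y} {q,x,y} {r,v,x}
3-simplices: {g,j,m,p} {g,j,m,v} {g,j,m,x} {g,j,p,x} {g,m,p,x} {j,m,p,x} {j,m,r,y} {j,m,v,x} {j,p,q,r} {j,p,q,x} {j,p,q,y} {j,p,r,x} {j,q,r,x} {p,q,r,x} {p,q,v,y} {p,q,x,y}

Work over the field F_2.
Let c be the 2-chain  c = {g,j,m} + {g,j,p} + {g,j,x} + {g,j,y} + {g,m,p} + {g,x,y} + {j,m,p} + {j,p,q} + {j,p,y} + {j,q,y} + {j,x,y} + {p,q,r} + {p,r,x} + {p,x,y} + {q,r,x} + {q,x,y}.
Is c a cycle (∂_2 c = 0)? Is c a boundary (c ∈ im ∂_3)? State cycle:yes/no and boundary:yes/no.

cycle:yes boundary:no

n_0=9 n_1=35 n_2=48 n_3=16  [Z2]
∂1: piv[gj,gm,gp,gr,gv,gx,gy,jq] rk=8  ker:jm,jp,jr,jv,jx,jy,mp,mq,mr,mv,mx,my,pq,pr,pv,px,py,qr,qv,qx,qy,rv,rx,ry,vx,vy,xy
∂2: piv[gjm,gjp,gjr,gjv,gjx,gjy,gmp,gmv,gmx,gmy,gpv,gpx,gpy,grx,gry,gvy,gxy,jmr,jpq,jpr,jqr,jqx,jqy,jvx,pqv,rvx] rk=26  ker:jmp,jmv,jmx,jmy,jpx,jpy,jrx,jry,jvy,jxy,mpx,mry,mvx,pqr,pqx,pqy,prx,pvy,pxy,qrx,qvy,qxy
∂3: piv[gjmp,gjmv,gjmx,gjpx,gmpx,jmry,jmvx,jpqr,jpqx,jpqy,jprx,jqrx,pqvy,pqxy] rk=14  ker:jmpx,pqrx
∂2c = 0
c vs im∂3: residual ≠ 0 ⇒ not boundary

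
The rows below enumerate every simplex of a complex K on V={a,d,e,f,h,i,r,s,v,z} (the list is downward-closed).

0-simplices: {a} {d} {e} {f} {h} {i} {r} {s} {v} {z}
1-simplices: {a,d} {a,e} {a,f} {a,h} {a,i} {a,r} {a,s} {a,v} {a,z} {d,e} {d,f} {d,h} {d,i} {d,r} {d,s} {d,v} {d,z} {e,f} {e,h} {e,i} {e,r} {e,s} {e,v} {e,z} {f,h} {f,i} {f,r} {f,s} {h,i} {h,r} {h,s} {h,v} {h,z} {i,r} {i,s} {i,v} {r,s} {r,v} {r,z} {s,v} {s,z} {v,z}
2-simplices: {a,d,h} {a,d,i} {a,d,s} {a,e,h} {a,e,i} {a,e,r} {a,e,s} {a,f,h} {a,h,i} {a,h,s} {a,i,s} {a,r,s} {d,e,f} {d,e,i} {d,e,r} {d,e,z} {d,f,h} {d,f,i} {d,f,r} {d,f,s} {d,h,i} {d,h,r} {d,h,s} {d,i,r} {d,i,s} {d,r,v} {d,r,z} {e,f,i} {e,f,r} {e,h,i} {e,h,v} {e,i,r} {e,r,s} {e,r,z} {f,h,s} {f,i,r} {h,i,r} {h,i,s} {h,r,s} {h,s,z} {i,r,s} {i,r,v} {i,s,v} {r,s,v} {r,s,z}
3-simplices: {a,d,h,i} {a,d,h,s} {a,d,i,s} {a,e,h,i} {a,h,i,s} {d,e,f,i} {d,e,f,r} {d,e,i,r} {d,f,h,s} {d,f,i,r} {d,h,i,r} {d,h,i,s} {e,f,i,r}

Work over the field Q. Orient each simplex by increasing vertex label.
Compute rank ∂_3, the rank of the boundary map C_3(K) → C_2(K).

n_0=10 n_1=42 n_2=45 n_3=13  [Q]
∂1: piv[ad,ae,af,ah,ai,ar,as,av,az] rk=9  ker:de,df,dh,di,dr,ds,dv,dz,ef,eh,ei,er,es,ev,ez,fh,fi,fr,fs,hi,hr,hs,hv,hz,ir,is,iv,rs,rv,rz,sv,sz,vz
∂2: piv[adh,adi,ads,aeh,aei,aer,aes,afh,ahi,ahs,ais,ars,def,dei,der,dez,dfh,dfi,dfr,dfs,dhr,dir,drv,drz,ehv,hsz,irv,isv,rsz] rk=29  ker:dhi,dhs,dis,efi,efr,ehi,eir,ers,erz,fhs,fir,hir,his,hrs,irs,rsv
∂3: piv[adhi,adhs,adis,aehi,ahis,defi,defr,deir,dfhs,dfir,dhir] rk=11  ker:dhis,efir
rk∂_3=11

rank∂_3=11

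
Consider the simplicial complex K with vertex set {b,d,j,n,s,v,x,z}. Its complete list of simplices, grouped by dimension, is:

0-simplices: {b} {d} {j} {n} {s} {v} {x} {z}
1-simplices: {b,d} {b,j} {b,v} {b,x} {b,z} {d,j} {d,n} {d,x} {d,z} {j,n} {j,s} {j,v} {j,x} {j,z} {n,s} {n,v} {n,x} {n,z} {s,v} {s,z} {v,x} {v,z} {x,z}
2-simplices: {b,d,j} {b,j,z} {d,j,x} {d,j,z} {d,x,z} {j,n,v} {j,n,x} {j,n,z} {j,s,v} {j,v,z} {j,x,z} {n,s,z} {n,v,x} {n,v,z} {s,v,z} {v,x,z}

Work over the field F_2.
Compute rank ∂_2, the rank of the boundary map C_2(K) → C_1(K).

rank∂_2=13

n_0=8 n_1=23 n_2=16  [Z2]
∂1: piv[bd,bj,bv,bx,bz,dn,js] rk=7  ker:dj,dx,dz,jn,jv,jx,jz,ns,nv,nx,nz,sv,sz,vx,vz,xz
∂2: piv[bdj,bjz,djx,djz,dxz,jnv,jnx,jnz,jsv,jvz,nsz,nvx,svz] rk=13  ker:jxz,nvz,vxz
rk∂_2=13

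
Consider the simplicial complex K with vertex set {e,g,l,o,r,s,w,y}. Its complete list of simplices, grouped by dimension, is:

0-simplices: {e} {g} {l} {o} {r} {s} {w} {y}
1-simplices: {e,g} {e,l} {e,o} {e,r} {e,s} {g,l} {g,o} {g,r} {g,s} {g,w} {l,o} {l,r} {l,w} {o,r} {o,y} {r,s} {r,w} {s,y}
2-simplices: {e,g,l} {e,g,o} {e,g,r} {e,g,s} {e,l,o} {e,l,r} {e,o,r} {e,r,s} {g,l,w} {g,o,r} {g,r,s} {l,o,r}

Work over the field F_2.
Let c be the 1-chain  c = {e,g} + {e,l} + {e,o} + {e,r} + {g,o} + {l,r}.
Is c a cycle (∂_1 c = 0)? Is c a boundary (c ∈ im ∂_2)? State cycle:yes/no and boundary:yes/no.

cycle:yes boundary:yes

n_0=8 n_1=18 n_2=12  [Z2]
∂1: piv[eg,el,eo,er,es,gw,oy] rk=7  ker:gl,go,gr,gs,lo,lr,lw,or,rs,rw,sy
∂2: piv[egl,ego,egr,egs,elo,elr,eor,ers,glw] rk=9  ker:gor,grs,lor
∂1c = 0
c vs im∂2: reduces to 0 ⇒ boundary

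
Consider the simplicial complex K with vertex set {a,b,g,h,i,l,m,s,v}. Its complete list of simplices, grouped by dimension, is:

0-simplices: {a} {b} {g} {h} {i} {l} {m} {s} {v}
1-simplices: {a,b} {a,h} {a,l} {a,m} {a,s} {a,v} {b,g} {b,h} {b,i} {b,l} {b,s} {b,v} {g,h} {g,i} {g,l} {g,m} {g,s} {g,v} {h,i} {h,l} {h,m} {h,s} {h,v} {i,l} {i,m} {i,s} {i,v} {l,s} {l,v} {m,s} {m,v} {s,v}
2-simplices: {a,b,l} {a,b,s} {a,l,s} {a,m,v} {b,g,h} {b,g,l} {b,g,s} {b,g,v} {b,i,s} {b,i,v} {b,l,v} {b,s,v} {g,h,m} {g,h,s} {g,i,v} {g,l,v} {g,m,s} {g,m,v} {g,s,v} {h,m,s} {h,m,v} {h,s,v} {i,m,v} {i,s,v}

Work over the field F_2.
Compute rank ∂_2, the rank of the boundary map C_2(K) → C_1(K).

rank∂_2=19

n_0=9 n_1=32 n_2=24  [Z2]
∂1: piv[ab,ah,al,am,as,av,bg,bi] rk=8  ker:bh,bl,bs,bv,gh,gi,gl,gm,gs,gv,hi,hl,hm,hs,hv,il,im,is,iv,ls,lv,ms,mv,sv
∂2: piv[abl,abs,als,amv,bgh,bgl,bgs,bgv,bis,biv,blv,bsv,ghm,ghs,giv,gms,gmv,hmv,imv] rk=19  ker:glv,gsv,hms,hsv,isv
rk∂_2=19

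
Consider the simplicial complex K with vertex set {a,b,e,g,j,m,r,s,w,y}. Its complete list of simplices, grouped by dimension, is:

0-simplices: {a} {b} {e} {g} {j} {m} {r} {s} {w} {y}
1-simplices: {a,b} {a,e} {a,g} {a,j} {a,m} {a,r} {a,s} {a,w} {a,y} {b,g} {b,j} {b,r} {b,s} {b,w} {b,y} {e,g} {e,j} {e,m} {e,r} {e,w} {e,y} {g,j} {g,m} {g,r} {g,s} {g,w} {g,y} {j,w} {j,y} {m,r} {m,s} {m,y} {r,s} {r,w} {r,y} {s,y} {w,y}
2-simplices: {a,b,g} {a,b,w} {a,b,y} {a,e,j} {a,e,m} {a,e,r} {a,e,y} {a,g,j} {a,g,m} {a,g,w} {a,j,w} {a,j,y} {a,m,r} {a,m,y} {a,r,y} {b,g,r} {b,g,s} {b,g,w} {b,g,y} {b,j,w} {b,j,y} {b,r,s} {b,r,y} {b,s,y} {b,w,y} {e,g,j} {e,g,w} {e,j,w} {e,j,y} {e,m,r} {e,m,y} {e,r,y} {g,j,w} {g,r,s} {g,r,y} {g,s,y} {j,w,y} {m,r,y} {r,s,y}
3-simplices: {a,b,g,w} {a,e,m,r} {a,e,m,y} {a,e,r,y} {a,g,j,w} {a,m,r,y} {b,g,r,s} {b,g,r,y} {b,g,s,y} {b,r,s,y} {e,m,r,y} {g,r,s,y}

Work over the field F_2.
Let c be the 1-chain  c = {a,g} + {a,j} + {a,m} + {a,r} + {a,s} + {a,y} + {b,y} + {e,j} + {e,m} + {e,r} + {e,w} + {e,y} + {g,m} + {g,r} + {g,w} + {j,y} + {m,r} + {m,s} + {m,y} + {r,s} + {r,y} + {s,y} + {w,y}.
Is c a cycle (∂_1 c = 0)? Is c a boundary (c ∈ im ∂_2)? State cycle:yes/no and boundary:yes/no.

n_0=10 n_1=37 n_2=39 n_3=12  [Z2]
∂1: piv[ab,ae,ag,aj,am,ar,as,aw,ay] rk=9  ker:bg,bj,br,bs,bw,by,eg,ej,em,er,ew,ey,gj,gm,gr,gs,gw,gy,jw,jy,mr,ms,my,rs,rw,ry,sy,wy
∂2: piv[abg,abw,aby,aej,aem,aer,aey,agj,agm,agw,ajw,ajy,amr,amy,ary,bgr,bgs,bgy,bjw,brs,bry,bsy,bwy,egj,egw] rk=25  ker:bgw,bjy,ejw,ejy,emr,emy,ery,gjw,grs,gry,gsy,jwy,mry,rsy
∂3: piv[abgw,aemr,aemy,aery,agjw,amry,bgrs,bgry,bgsy,brsy] rk=10  ker:emry,grsy
∂1c = {b} + {e} + {j} + {w}

cycle:no boundary:no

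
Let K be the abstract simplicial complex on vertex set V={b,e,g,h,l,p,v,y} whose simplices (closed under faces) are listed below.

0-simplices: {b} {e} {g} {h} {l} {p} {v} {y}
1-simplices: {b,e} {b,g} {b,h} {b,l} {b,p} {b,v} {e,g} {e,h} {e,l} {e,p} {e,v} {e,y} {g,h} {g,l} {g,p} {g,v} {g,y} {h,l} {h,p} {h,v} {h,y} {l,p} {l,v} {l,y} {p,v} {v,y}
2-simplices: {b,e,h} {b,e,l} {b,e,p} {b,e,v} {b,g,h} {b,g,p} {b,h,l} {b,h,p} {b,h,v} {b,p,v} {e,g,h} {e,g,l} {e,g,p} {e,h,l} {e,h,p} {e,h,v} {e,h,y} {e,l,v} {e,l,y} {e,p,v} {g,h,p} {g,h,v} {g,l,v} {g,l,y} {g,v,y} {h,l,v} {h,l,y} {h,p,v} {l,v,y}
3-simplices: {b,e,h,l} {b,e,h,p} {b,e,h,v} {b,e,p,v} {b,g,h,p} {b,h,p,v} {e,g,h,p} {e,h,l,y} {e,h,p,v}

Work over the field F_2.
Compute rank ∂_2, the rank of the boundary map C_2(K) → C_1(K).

rank∂_2=18

n_0=8 n_1=26 n_2=29 n_3=9  [Z2]
∂1: piv[be,bg,bh,bl,bp,bv,ey] rk=7  ker:eg,eh,el,ep,ev,gh,gl,gp,gv,gy,hl,hp,hv,hy,lp,lv,ly,pv,vy
∂2: piv[beh,bel,bep,bev,bgh,bgp,bhl,bhp,bhv,bpv,egh,egl,ehy,elv,ely,ghv,gly,gvy] rk=18  ker:egp,ehl,ehp,ehv,epv,ghp,glv,hlv,hly,hpv,lvy
∂3: piv[behl,behp,behv,bepv,bghp,bhpv,eghp,ehly] rk=8  ker:ehpv
rk∂_2=18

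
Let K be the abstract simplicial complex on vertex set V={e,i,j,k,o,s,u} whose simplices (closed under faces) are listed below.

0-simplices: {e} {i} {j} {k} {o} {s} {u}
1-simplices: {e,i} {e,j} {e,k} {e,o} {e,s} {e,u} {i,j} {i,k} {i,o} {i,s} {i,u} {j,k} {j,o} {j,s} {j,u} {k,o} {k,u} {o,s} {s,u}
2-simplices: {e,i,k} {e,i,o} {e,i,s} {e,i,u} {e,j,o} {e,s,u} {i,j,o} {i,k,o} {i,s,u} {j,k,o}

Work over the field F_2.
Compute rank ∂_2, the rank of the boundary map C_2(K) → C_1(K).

rank∂_2=9

n_0=7 n_1=19 n_2=10  [Z2]
∂1: piv[ei,ej,ek,eo,es,eu] rk=6  ker:ij,ik,io,is,iu,jk,jo,js,ju,ko,ku,os,su
∂2: piv[eik,eio,eis,eiu,ejo,esu,ijo,iko,jko] rk=9  ker:isu
rk∂_2=9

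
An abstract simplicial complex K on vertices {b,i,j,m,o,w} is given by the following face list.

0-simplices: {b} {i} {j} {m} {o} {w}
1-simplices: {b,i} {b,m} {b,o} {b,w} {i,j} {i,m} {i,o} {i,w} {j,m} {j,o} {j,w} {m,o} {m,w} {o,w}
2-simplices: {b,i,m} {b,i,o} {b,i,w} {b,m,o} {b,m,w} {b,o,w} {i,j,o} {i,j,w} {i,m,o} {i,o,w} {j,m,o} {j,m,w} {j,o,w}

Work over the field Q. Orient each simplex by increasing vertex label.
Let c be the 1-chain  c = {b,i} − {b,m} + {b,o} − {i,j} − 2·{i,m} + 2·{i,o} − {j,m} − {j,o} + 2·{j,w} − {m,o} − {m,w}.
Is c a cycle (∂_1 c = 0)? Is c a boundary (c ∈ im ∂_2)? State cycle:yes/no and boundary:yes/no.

cycle:no boundary:no

n_0=6 n_1=14 n_2=13  [Q]
∂1: piv[bi,bm,bo,bw,ij] rk=5  ker:im,io,iw,jm,jo,jw,mo,mw,ow
∂2: piv[bim,bio,biw,bmo,bmw,bow,ijo,ijw,jmo] rk=9  ker:imo,iow,jmw,jow
∂1c = −{b} + 2·{i} − {j} − 2·{m} + {o} + {w}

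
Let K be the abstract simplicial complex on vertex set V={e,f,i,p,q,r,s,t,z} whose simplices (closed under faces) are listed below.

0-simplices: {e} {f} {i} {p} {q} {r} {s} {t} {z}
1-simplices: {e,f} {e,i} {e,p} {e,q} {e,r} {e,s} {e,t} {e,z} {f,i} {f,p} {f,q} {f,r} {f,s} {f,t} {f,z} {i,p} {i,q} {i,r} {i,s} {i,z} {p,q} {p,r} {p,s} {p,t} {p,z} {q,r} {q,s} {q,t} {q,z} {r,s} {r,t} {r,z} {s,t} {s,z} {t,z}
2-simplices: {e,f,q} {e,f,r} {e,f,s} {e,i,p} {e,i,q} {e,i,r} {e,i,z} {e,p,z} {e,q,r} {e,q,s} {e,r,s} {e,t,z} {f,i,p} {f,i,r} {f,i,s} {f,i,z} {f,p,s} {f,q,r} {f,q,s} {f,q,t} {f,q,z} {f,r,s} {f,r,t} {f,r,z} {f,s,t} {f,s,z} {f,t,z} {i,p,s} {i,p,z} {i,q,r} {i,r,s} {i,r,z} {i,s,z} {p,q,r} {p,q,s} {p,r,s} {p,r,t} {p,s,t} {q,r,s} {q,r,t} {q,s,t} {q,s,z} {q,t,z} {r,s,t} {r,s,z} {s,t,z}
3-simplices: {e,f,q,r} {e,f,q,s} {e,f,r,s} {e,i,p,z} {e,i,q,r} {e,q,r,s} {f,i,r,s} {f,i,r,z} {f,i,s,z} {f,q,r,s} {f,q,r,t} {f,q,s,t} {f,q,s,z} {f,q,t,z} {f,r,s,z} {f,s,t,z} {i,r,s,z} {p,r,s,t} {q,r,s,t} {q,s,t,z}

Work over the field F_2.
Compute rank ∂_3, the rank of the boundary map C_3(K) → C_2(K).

rank∂_3=17

n_0=9 n_1=35 n_2=46 n_3=20  [Z2]
∂1: piv[ef,ei,ep,eq,er,es,et,ez] rk=8  ker:fi,fp,fq,fr,fs,ft,fz,ip,iq,ir,is,iz,pq,pr,ps,pt,pz,qr,qs,qt,qz,rs,rt,rz,st,sz,tz
∂2: piv[efq,efr,efs,eip,eiq,eir,eiz,epz,eqr,eqs,ers,etz,fip,fir,fis,fiz,fps,fqt,fqz,frt,frz,fst,fsz,ftz,pqr,pqs,prt] rk=27  ker:fqr,fqs,frs,ips,ipz,iqr,irs,irz,isz,prs,pst,qrs,qrt,qst,qsz,qtz,rst,rsz,stz
∂3: piv[efqr,efqs,efrs,eipz,eiqr,eqrs,firs,firz,fisz,fqrt,fqst,fqsz,fqtz,frsz,fstz,prst,qrst] rk=17  ker:fqrs,irsz,qstz
rk∂_3=17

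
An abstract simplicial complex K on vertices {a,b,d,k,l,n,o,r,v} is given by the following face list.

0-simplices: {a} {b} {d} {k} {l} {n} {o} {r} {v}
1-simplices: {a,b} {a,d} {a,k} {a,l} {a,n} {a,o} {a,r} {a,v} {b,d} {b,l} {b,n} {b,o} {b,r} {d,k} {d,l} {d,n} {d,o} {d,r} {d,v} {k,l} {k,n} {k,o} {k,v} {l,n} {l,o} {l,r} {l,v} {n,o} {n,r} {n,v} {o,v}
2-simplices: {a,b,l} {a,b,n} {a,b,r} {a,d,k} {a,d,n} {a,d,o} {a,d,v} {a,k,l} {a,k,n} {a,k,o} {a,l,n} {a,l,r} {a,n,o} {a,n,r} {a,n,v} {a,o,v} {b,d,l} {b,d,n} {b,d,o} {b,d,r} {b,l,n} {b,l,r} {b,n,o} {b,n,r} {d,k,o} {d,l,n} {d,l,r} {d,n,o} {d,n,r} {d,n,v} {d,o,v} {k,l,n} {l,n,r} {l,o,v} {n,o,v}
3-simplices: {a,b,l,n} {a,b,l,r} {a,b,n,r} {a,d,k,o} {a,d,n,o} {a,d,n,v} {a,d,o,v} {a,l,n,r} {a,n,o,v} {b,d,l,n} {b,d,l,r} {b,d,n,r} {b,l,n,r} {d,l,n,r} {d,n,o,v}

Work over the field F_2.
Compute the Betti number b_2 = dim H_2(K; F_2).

b_2=2

n_0=9 n_1=31 n_2=35 n_3=15  [Z2]
∂1: piv[ab,ad,ak,al,an,ao,ar,av] rk=8  ker:bd,bl,bn,bo,br,dk,dl,dn,do,dr,dv,kl,kn,ko,kv,ln,lo,lr,lv,no,nr,nv,ov
∂2: piv[abl,abn,abr,adk,adn,ado,adv,akl,akn,ako,aln,alr,ano,anr,anv,aov,bdl,bdn,bdo,bdr,lov] rk=21  ker:bln,blr,bno,bnr,dko,dln,dlr,dno,dnr,dnv,dov,kln,lnr,nov
∂3: piv[abln,ablr,abnr,adko,adno,adnv,adov,alnr,anov,bdln,bdlr,bdnr] rk=12  ker:blnr,dlnr,dnov
b_2=(35−21)−12=2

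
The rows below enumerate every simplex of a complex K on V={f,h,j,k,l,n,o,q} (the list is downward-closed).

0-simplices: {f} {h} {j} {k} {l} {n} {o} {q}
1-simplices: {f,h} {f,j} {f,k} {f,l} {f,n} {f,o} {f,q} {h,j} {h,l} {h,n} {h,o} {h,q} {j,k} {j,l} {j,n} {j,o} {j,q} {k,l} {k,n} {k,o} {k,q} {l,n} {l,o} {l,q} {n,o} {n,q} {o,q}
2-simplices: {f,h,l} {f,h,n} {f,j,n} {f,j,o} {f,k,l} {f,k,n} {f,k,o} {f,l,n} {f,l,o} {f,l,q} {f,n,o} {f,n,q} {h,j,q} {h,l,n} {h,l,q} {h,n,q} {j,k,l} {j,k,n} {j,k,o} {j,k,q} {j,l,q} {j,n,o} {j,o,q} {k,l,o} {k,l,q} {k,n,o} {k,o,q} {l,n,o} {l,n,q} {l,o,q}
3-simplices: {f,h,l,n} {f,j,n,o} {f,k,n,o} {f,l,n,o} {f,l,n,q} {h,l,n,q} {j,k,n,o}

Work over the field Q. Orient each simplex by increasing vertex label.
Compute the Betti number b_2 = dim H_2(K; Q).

n_0=8 n_1=27 n_2=30 n_3=7  [Q]
∂1: piv[fh,fj,fk,fl,fn,fo,fq] rk=7  ker:hj,hl,hn,ho,hq,jk,jl,jn,jo,jq,kl,kn,ko,kq,ln,lo,lq,no,nq,oq
∂2: piv[fhl,fhn,fjn,fjo,fkl,fkn,fko,fln,flo,flq,fno,fnq,hjq,hlq,jkl,jkn,jkq,jlq,joq] rk=19  ker:hln,hnq,jko,jno,klo,klq,kno,koq,lno,lnq,loq
∂3: piv[fhln,fjno,fkno,flno,flnq,hlnq,jkno] rk=7
b_2=(30−19)−7=4

b_2=4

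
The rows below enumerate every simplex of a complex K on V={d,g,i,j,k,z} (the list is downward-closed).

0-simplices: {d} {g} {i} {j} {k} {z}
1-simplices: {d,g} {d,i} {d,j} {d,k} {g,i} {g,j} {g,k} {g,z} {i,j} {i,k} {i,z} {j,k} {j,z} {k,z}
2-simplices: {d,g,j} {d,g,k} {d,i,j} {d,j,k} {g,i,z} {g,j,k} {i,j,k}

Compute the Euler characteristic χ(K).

n_0=6 n_1=14 n_2=7
χ=+6−14+7=-1

χ(K)=-1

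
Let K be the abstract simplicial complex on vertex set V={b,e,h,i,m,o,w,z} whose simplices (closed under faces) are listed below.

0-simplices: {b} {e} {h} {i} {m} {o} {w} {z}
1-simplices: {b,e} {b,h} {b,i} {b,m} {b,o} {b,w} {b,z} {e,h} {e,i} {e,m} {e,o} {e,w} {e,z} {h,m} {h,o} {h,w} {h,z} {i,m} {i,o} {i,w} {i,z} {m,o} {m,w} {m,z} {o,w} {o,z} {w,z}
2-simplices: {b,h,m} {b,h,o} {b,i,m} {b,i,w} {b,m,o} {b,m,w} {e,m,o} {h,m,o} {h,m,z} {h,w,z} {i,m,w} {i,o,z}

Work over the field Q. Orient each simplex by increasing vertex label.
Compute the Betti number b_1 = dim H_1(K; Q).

b_1=10

n_0=8 n_1=27 n_2=12  [Q]
∂1: piv[be,bh,bi,bm,bo,bw,bz] rk=7  ker:eh,ei,em,eo,ew,ez,hm,ho,hw,hz,im,io,iw,iz,mo,mw,mz,ow,oz,wz
∂2: piv[bhm,bho,bim,biw,bmo,bmw,emo,hmz,hwz,ioz] rk=10  ker:hmo,imw
b_1=(27−7)−10=10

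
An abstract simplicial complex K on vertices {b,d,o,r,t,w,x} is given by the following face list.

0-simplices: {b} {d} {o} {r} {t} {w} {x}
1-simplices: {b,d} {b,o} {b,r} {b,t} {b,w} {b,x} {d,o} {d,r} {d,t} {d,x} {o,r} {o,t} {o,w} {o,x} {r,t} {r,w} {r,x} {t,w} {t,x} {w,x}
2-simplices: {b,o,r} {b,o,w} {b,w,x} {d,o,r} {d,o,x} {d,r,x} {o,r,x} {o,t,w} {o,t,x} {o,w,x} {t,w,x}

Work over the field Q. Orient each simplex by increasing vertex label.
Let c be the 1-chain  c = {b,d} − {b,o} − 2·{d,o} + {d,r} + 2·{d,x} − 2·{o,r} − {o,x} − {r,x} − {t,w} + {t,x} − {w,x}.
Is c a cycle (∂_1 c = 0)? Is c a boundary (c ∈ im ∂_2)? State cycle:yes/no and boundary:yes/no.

cycle:yes boundary:no

n_0=7 n_1=20 n_2=11  [Q]
∂1: piv[bd,bo,br,bt,bw,bx] rk=6  ker:do,dr,dt,dx,or,ot,ow,ox,rt,rw,rx,tw,tx,wx
∂2: piv[bor,bow,bwx,dor,dox,drx,otw,otx,owx] rk=9  ker:orx,twx
∂1c = 0
c vs im∂2: residual ≠ 0 ⇒ not boundary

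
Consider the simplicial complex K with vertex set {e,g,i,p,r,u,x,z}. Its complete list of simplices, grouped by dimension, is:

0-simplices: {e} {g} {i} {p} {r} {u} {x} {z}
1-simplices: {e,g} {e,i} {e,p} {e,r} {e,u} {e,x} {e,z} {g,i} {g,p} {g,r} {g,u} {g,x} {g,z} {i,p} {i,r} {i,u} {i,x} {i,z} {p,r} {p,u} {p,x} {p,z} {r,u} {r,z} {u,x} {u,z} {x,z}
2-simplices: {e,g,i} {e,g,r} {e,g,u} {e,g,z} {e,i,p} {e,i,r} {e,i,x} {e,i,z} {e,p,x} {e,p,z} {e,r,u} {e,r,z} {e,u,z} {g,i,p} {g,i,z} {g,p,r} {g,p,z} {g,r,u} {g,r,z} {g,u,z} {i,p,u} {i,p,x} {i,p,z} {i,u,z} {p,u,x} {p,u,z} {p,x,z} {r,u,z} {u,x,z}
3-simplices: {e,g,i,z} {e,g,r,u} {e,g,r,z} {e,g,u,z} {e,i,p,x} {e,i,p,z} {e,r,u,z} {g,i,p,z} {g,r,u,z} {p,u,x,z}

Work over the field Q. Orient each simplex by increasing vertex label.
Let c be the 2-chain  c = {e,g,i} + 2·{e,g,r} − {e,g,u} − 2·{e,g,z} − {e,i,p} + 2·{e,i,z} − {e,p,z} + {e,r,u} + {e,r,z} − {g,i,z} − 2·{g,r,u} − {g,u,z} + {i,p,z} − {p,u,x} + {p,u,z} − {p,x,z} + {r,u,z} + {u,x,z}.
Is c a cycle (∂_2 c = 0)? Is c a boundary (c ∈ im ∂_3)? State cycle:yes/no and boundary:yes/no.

n_0=8 n_1=27 n_2=29 n_3=10  [Q]
∂1: piv[eg,ei,ep,er,eu,ex,ez] rk=7  ker:gi,gp,gr,gu,gx,gz,ip,ir,iu,ix,iz,pr,pu,px,pz,ru,rz,ux,uz,xz
∂2: piv[egi,egr,egu,egz,eip,eir,eix,eiz,epx,epz,eru,erz,euz,gip,gpr,ipu,iuz,pux,pxz] rk=19  ker:giz,gpz,gru,grz,guz,ipx,ipz,puz,ruz,uxz
∂3: piv[egiz,egru,egrz,eguz,eipx,eipz,eruz,gipz,puxz] rk=9  ker:gruz
∂2c = 0
c vs im∂3: reduces to 0 ⇒ boundary

cycle:yes boundary:yes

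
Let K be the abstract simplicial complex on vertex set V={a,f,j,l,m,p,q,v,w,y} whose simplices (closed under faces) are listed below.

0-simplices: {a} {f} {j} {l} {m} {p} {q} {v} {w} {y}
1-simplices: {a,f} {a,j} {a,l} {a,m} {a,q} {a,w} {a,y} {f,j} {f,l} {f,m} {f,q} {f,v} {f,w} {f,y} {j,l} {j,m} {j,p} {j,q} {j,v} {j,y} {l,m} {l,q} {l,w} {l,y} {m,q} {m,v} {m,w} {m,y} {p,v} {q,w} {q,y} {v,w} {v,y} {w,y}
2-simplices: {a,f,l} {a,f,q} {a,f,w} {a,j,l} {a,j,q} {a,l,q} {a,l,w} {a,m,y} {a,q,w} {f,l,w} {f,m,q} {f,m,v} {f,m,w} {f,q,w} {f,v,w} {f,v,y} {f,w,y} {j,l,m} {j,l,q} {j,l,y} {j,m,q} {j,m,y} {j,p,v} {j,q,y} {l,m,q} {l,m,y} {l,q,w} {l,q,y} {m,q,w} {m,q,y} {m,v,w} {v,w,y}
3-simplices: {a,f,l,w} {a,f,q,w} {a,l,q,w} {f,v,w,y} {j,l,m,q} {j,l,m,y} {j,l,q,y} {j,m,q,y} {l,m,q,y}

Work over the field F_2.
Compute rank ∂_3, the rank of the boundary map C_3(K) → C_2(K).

rank∂_3=8

n_0=10 n_1=34 n_2=32 n_3=9  [Z2]
∂1: piv[af,aj,al,am,aq,aw,ay,fv,jp] rk=9  ker:fj,fl,fm,fq,fw,fy,jl,jm,jq,jv,jy,lm,lq,lw,ly,mq,mv,mw,my,pv,qw,qy,vw,vy,wy
∂2: piv[afl,afq,afw,ajl,ajq,alq,alw,amy,aqw,fmq,fmv,fmw,fvw,fvy,fwy,jlm,jly,jmq,jmy,jpv,jqy] rk=21  ker:flw,fqw,jlq,lmq,lmy,lqw,lqy,mqw,mqy,mvw,vwy
∂3: piv[aflw,afqw,alqw,fvwy,jlmq,jlmy,jlqy,jmqy] rk=8  ker:lmqy
rk∂_3=8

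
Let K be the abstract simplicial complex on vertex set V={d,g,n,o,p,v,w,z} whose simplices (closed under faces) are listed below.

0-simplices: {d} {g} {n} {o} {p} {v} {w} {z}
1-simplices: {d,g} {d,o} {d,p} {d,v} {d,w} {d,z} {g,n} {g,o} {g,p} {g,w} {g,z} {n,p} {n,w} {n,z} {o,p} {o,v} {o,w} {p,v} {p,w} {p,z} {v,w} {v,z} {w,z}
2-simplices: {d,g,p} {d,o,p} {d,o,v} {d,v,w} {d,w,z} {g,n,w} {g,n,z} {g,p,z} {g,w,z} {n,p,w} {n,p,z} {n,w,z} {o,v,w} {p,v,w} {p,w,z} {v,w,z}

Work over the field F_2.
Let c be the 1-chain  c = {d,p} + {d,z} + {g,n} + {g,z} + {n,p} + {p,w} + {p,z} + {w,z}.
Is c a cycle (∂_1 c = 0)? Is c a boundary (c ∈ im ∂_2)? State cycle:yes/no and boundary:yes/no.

n_0=8 n_1=23 n_2=16  [Z2]
∂1: piv[dg,do,dp,dv,dw,dz,gn] rk=7  ker:go,gp,gw,gz,np,nw,nz,op,ov,ow,pv,pw,pz,vw,vz,wz
∂2: piv[dgp,dop,dov,dvw,dwz,gnw,gnz,gpz,gwz,npw,npz,ovw,pvw,vwz] rk=14  ker:nwz,pwz
∂1c = 0
c vs im∂2: residual ≠ 0 ⇒ not boundary

cycle:yes boundary:no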